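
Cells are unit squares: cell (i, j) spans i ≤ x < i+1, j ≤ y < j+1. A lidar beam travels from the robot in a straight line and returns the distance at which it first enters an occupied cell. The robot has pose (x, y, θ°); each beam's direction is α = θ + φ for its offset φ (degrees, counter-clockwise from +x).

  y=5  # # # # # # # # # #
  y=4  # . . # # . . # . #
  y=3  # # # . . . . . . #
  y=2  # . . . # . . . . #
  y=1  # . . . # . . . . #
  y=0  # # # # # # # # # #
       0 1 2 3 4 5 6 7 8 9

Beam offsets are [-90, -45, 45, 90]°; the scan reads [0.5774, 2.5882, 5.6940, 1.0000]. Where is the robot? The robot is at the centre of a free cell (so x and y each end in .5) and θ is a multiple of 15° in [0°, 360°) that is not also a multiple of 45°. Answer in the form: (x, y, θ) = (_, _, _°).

Enumerate (i+0.5, j+0.5, θ) over the 25 free cells and 16 admissible headings. For each, cast all 4 beams and compare to the given ranges.
  (6.5, 2.5, 30°): beam 1 = 1.7321 ≠ 0.5774 ✗
  (3.5, 2.5, 300°): beam 1 = 2.8868 ≠ 0.5774 ✗
  (8.5, 2.5, 255°): beam 1 = 5.6940 ≠ 0.5774 ✗
  (8.5, 1.5, 255°): beam 1 = 3.6235 ≠ 0.5774 ✗
  …
  (3.5, 3.5, 300°): r_1=0.5774, r_2=2.5882, r_3=5.6940, r_4=1.0000 — all match ✓
No second candidate reproduces the full scan.

(x, y, θ) = (3.5, 3.5, 300°)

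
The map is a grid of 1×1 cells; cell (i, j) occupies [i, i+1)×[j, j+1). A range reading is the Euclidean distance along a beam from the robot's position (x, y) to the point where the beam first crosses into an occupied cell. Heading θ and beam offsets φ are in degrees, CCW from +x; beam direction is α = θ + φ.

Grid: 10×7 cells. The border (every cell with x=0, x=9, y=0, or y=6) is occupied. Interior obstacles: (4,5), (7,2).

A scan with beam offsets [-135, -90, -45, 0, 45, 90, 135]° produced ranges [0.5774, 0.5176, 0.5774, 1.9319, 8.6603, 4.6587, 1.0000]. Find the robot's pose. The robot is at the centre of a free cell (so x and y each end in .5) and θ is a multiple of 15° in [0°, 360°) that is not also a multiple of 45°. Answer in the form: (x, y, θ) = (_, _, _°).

(x, y, θ) = (1.5, 1.5, 345°)

Enumerate (i+0.5, j+0.5, θ) over the 38 free cells and 16 admissible headings. For each, cast all 7 beams and compare to the given ranges.
  (8.5, 4.5, 300°): beam 1 = 3.6235 ≠ 0.5774 ✗
  (7.5, 3.5, 240°): beam 1 = 2.5882 ≠ 0.5774 ✗
  (1.5, 3.5, 75°): beam 1 = 2.8868 ≠ 0.5774 ✗
  (6.5, 2.5, 75°): beam 1 = 1.7321 ≠ 0.5774 ✗
  …
  (1.5, 1.5, 345°): r_1=0.5774, r_2=0.5176, r_3=0.5774, r_4=1.9319, r_5=8.6603, r_6=4.6587, r_7=1.0000 — all match ✓
Only this pose fits every beam.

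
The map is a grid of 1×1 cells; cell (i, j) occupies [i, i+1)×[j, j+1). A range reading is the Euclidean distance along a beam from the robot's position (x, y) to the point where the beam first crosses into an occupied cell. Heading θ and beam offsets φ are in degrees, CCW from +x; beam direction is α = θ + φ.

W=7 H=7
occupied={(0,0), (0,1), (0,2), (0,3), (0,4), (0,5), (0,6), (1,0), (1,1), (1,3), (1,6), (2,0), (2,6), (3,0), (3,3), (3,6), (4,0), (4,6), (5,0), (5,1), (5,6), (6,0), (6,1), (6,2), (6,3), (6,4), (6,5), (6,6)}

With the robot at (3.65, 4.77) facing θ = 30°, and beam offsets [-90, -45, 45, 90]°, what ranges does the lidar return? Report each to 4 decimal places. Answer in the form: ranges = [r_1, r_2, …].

beam 1: φ=-90°, α=300°
  direction (0.5000, -0.8660); cell (3,4); t to first gridline: x 0.7000, y 0.8891 (then +2.0000 / +1.1547)
    (4,4) via x @ 0.7000
    (4,3) via y @ 0.8891
    (4,2) via y @ 2.0438
    (5,2) via x @ 2.7000
    (5,1) via y @ 3.1985  # hit
  → r_1 = 3.1985
beam 2: φ=-45°, α=345°
  direction (0.9659, -0.2588); cell (3,4); t to first gridline: x 0.3623, y 2.9751 (then +1.0353 / +3.8637)
    (4,4) via x @ 0.3623
    (5,4) via x @ 1.3976
    (6,4) via x @ 2.4329  # hit
  → r_2 = 2.4329
beam 3: φ=45°, α=75°
  direction (0.2588, 0.9659); cell (3,4); t to first gridline: x 1.3523, y 0.2381 (then +3.8637 / +1.0353)
    (3,5) via y @ 0.2381
    (3,6) via y @ 1.2734  # hit
  → r_3 = 1.2734
beam 4: φ=90°, α=120°
  direction (-0.5000, 0.8660); cell (3,4); t to first gridline: x 1.3000, y 0.2656 (then +2.0000 / +1.1547)
    (3,5) via y @ 0.2656
    (2,5) via x @ 1.3000
    (2,6) via y @ 1.4203  # hit
  → r_4 = 1.4203

ranges = [3.1985, 2.4329, 1.2734, 1.4203]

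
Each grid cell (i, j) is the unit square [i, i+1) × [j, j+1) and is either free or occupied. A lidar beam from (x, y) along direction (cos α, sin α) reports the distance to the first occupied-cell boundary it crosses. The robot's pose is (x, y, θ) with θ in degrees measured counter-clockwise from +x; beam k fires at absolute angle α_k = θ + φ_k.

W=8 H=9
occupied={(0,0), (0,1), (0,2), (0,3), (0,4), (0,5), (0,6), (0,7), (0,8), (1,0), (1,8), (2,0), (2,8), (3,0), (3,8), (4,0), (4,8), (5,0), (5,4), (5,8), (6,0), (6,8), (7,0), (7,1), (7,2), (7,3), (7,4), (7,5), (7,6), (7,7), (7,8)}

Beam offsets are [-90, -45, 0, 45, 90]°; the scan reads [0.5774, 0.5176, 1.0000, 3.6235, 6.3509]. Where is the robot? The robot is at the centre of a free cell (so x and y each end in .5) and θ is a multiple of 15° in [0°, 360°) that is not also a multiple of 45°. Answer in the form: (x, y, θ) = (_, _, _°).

(x, y, θ) = (1.5, 4.5, 240°)

Enumerate (i+0.5, j+0.5, θ) over the 41 free cells and 16 admissible headings. For each, cast all 5 beams and compare to the given ranges.
  (5.5, 7.5, 195°): beam 1 = 0.5176 ≠ 0.5774 ✗
  (1.5, 6.5, 15°): beam 1 = 5.6940 ≠ 0.5774 ✗
  (5.5, 6.5, 210°): beam 1 = 1.7321 ≠ 0.5774 ✗
  (1.5, 3.5, 75°): beam 1 = 5.6940 ≠ 0.5774 ✗
  …
  (1.5, 4.5, 240°): r_1=0.5774, r_2=0.5176, r_3=1.0000, r_4=3.6235, r_5=6.3509 — all match ✓
No second candidate reproduces the full scan.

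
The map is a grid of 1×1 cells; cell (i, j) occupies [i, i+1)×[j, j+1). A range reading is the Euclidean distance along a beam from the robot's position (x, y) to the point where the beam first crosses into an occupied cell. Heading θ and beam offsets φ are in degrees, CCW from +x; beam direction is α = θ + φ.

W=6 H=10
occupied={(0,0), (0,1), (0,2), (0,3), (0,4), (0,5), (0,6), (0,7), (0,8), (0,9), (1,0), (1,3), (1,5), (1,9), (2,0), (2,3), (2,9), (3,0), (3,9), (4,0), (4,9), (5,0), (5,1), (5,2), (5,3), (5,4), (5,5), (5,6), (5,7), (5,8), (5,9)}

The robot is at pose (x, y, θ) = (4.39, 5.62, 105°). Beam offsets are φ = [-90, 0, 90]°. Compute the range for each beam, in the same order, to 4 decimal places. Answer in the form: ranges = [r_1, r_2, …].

ranges = [0.6315, 3.4992, 3.5096]

beam 1: φ=-90°, α=15°
  dir = (cos 15°, sin 15°) = (0.9659, 0.2588); from cell (4,5)
  next x-line at t=0.6315, next y-line at t=1.4682; Δt_x=1.0353, Δt_y=3.8637
    x: enter (5,5) at t=0.6315 ← occupied
  → r_1 = 0.6315
beam 2: φ=0°, α=105°
  dir = (cos 105°, sin 105°) = (-0.2588, 0.9659); from cell (4,5)
  next x-line at t=1.5068, next y-line at t=0.3934; Δt_x=3.8637, Δt_y=1.0353
    y: enter (4,6) at t=0.3934
    y: enter (4,7) at t=1.4287
    x: enter (3,7) at t=1.5068
    y: enter (3,8) at t=2.4640
    y: enter (3,9) at t=3.4992 ← occupied
  → r_2 = 3.4992
beam 3: φ=90°, α=195°
  dir = (cos 195°, sin 195°) = (-0.9659, -0.2588); from cell (4,5)
  next x-line at t=0.4038, next y-line at t=2.3955; Δt_x=1.0353, Δt_y=3.8637
    x: enter (3,5) at t=0.4038
    x: enter (2,5) at t=1.4390
    y: enter (2,4) at t=2.3955
    x: enter (1,4) at t=2.4743
    x: enter (0,4) at t=3.5096 ← occupied
  → r_3 = 3.5096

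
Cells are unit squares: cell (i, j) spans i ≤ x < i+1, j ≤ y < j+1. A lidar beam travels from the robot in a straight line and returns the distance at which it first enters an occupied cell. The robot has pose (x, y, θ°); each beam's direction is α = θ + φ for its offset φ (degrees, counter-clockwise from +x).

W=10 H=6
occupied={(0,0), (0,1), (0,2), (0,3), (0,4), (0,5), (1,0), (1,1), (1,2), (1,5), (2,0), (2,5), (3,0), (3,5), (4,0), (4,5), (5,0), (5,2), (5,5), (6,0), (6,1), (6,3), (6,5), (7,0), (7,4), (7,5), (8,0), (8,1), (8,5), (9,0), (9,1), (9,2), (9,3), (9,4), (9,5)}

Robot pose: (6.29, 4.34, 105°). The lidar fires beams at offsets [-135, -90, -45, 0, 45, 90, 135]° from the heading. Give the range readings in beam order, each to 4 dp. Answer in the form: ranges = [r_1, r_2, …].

ranges = [0.6800, 0.7350, 0.7621, 0.6833, 1.3200, 5.1774, 0.3926]

beam 1: φ=-135°, α=330°
  d=(0.8660,-0.5000)  start (6,4)  tX=0.8198 tY=0.6800  stride 1/|dx|=1.1547 1/|dy|=2.0000
    cross y-line → (6,3), t=0.6800 (wall)
  → r_1 = 0.6800
beam 2: φ=-90°, α=15°
  d=(0.9659,0.2588)  start (6,4)  tX=0.7350 tY=2.5500  stride 1/|dx|=1.0353 1/|dy|=3.8637
    cross x-line → (7,4), t=0.7350 (wall)
  → r_2 = 0.7350
beam 3: φ=-45°, α=60°
  d=(0.5000,0.8660)  start (6,4)  tX=1.4200 tY=0.7621  stride 1/|dx|=2.0000 1/|dy|=1.1547
    cross y-line → (6,5), t=0.7621 (wall)
  → r_3 = 0.7621
beam 4: φ=0°, α=105°
  d=(-0.2588,0.9659)  start (6,4)  tX=1.1205 tY=0.6833  stride 1/|dx|=3.8637 1/|dy|=1.0353
    cross y-line → (6,5), t=0.6833 (wall)
  → r_4 = 0.6833
beam 5: φ=45°, α=150°
  d=(-0.8660,0.5000)  start (6,4)  tX=0.3349 tY=1.3200  stride 1/|dx|=1.1547 1/|dy|=2.0000
    cross x-line → (5,4), t=0.3349
    cross y-line → (5,5), t=1.3200 (wall)
  → r_5 = 1.3200
beam 6: φ=90°, α=195°
  d=(-0.9659,-0.2588)  start (6,4)  tX=0.3002 tY=1.3137  stride 1/|dx|=1.0353 1/|dy|=3.8637
    cross x-line → (5,4), t=0.3002
    cross y-line → (5,3), t=1.3137
    cross x-line → (4,3), t=1.3355
    cross x-line → (3,3), t=2.3708
    cross x-line → (2,3), t=3.4061
    cross x-line → (1,3), t=4.4413
    cross y-line → (1,2), t=5.1774 (wall)
  → r_6 = 5.1774
beam 7: φ=135°, α=240°
  d=(-0.5000,-0.8660)  start (6,4)  tX=0.5800 tY=0.3926  stride 1/|dx|=2.0000 1/|dy|=1.1547
    cross y-line → (6,3), t=0.3926 (wall)
  → r_7 = 0.3926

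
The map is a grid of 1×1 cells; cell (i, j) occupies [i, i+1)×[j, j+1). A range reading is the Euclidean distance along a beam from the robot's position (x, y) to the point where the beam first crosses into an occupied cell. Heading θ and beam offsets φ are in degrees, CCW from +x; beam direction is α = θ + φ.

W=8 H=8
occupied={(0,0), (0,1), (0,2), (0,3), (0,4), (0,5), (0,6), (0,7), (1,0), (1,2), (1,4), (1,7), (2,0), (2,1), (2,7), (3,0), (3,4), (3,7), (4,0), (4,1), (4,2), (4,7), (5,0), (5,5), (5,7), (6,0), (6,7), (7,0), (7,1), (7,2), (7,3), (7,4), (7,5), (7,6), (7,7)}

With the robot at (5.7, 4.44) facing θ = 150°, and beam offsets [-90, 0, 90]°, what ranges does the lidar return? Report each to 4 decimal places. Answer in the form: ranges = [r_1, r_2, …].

beam 1: φ=-90°, α=60°
  d=(0.5000,0.8660)  start (5,4)  tX=0.6000 tY=0.6466  stride 1/|dx|=2.0000 1/|dy|=1.1547
    cross x-line → (6,4), t=0.6000
    cross y-line → (6,5), t=0.6466
    cross y-line → (6,6), t=1.8013
    cross x-line → (7,6), t=2.6000 (wall)
  → r_1 = 2.6000
beam 2: φ=0°, α=150°
  d=(-0.8660,0.5000)  start (5,4)  tX=0.8083 tY=1.1200  stride 1/|dx|=1.1547 1/|dy|=2.0000
    cross x-line → (4,4), t=0.8083
    cross y-line → (4,5), t=1.1200
    cross x-line → (3,5), t=1.9630
    cross x-line → (2,5), t=3.1177
    cross y-line → (2,6), t=3.1200
    cross x-line → (1,6), t=4.2724
    cross y-line → (1,7), t=5.1200 (wall)
  → r_2 = 5.1200
beam 3: φ=90°, α=240°
  d=(-0.5000,-0.8660)  start (5,4)  tX=1.4000 tY=0.5081  stride 1/|dx|=2.0000 1/|dy|=1.1547
    cross y-line → (5,3), t=0.5081
    cross x-line → (4,3), t=1.4000
    cross y-line → (4,2), t=1.6628 (wall)
  → r_3 = 1.6628

ranges = [2.6000, 5.1200, 1.6628]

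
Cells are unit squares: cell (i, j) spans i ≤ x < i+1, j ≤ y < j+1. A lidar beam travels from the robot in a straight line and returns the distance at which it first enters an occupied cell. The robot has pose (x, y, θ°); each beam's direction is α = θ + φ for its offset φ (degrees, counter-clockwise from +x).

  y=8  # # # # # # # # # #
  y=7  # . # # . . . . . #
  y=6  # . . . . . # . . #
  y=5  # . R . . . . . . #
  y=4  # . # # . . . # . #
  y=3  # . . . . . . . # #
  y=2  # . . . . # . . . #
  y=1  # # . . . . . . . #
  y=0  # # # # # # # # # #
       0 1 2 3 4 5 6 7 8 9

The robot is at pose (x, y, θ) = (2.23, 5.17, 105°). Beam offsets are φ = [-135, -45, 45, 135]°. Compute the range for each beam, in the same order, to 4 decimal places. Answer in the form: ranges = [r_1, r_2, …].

beam 1: φ=-135°, α=330°
  dir = (cos 330°, sin 330°) = (0.8660, -0.5000); from cell (2,5)
  next x-line at t=0.8891, next y-line at t=0.3400; Δt_x=1.1547, Δt_y=2.0000
    y: enter (2,4) at t=0.3400 ← occupied
  → r_1 = 0.3400
beam 2: φ=-45°, α=60°
  dir = (cos 60°, sin 60°) = (0.5000, 0.8660); from cell (2,5)
  next x-line at t=1.5400, next y-line at t=0.9584; Δt_x=2.0000, Δt_y=1.1547
    y: enter (2,6) at t=0.9584
    x: enter (3,6) at t=1.5400
    y: enter (3,7) at t=2.1131 ← occupied
  → r_2 = 2.1131
beam 3: φ=45°, α=150°
  dir = (cos 150°, sin 150°) = (-0.8660, 0.5000); from cell (2,5)
  next x-line at t=0.2656, next y-line at t=1.6600; Δt_x=1.1547, Δt_y=2.0000
    x: enter (1,5) at t=0.2656
    x: enter (0,5) at t=1.4203 ← occupied
  → r_3 = 1.4203
beam 4: φ=135°, α=240°
  dir = (cos 240°, sin 240°) = (-0.5000, -0.8660); from cell (2,5)
  next x-line at t=0.4600, next y-line at t=0.1963; Δt_x=2.0000, Δt_y=1.1547
    y: enter (2,4) at t=0.1963 ← occupied
  → r_4 = 0.1963

ranges = [0.3400, 2.1131, 1.4203, 0.1963]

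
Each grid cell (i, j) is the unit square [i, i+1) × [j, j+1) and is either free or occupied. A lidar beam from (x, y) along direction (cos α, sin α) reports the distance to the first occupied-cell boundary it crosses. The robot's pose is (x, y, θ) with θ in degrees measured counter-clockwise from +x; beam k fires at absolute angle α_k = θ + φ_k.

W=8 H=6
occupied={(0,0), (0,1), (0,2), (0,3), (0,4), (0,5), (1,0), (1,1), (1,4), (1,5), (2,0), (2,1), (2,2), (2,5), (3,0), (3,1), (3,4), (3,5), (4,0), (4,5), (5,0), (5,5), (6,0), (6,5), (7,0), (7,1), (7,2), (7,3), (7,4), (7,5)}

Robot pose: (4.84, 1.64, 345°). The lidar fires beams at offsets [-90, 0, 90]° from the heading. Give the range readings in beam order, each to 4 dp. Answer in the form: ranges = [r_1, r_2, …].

beam 1: φ=-90°, α=255°
  direction (-0.2588, -0.9659); cell (4,1); t to first gridline: x 3.2455, y 0.6626 (then +3.8637 / +1.0353)
    (4,0) via y @ 0.6626  # hit
  → r_1 = 0.6626
beam 2: φ=0°, α=345°
  direction (0.9659, -0.2588); cell (4,1); t to first gridline: x 0.1656, y 2.4728 (then +1.0353 / +3.8637)
    (5,1) via x @ 0.1656
    (6,1) via x @ 1.2009
    (7,1) via x @ 2.2362  # hit
  → r_2 = 2.2362
beam 3: φ=90°, α=75°
  direction (0.2588, 0.9659); cell (4,1); t to first gridline: x 0.6182, y 0.3727 (then +3.8637 / +1.0353)
    (4,2) via y @ 0.3727
    (5,2) via x @ 0.6182
    (5,3) via y @ 1.4080
    (5,4) via y @ 2.4433
    (5,5) via y @ 3.4785  # hit
  → r_3 = 3.4785

ranges = [0.6626, 2.2362, 3.4785]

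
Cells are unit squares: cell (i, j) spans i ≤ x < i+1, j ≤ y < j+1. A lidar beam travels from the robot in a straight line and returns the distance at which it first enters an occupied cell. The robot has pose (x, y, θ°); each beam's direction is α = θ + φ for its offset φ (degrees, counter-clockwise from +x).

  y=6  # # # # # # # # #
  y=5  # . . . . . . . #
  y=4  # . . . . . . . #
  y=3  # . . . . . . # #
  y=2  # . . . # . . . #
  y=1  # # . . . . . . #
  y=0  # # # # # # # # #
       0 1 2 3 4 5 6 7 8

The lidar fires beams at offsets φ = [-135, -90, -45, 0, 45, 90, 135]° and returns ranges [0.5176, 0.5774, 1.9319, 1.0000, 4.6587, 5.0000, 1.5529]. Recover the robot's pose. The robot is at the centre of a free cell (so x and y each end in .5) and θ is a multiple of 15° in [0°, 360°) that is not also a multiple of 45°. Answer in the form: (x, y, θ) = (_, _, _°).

Enumerate (i+0.5, j+0.5, θ) over the 32 free cells and 16 admissible headings. For each, cast all 7 beams and compare to the given ranges.
  (6.5, 5.5, 285°): beam 1 = 1.0000 ≠ 0.5176 ✗
  (5.5, 1.5, 330°): beam 1 = 1.9319 ≠ 0.5176 ✗
  (1.5, 5.5, 165°): beam 1 = 1.0000 ≠ 0.5176 ✗
  (3.5, 3.5, 255°): beam 1 = 2.8868 ≠ 0.5176 ✗
  (7.5, 1.5, 345°): beam 1 = 1.0000 ≠ 0.5176 ✗
  …
  (3.5, 1.5, 30°): r_1=0.5176, r_2=0.5774, r_3=1.9319, r_4=1.0000, r_5=4.6587, r_6=5.0000, r_7=1.5529 — all match ✓
Only this pose fits every beam.

(x, y, θ) = (3.5, 1.5, 30°)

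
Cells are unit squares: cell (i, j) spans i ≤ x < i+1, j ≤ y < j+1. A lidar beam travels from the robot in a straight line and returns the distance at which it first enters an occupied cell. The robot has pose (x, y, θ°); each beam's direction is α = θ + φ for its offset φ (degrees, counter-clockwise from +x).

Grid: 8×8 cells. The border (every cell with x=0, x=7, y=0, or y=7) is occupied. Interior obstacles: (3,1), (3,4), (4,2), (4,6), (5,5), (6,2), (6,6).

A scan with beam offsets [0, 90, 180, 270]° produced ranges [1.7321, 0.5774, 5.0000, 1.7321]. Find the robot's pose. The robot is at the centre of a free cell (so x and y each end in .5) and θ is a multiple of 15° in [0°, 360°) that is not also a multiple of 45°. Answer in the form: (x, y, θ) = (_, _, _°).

(x, y, θ) = (5.5, 4.5, 330°)

Enumerate (i+0.5, j+0.5, θ) over the 29 free cells and 16 admissible headings. For each, cast all 4 beams and compare to the given ranges.
  (3.5, 6.5, 195°): beam 1 = 2.5882 ≠ 1.7321 ✗
  (1.5, 1.5, 255°): beam 1 = 0.5176 ≠ 1.7321 ✗
  (5.5, 3.5, 150°): beam 2 = 1.0000 ≠ 0.5774 ✗
  (6.5, 4.5, 165°): beam 1 = 5.6940 ≠ 1.7321 ✗
  (6.5, 1.5, 345°): beam 1 = 0.5176 ≠ 1.7321 ✗
  …
  (5.5, 4.5, 330°): r_1=1.7321, r_2=0.5774, r_3=5.0000, r_4=1.7321 — all match ✓
No second candidate reproduces the full scan.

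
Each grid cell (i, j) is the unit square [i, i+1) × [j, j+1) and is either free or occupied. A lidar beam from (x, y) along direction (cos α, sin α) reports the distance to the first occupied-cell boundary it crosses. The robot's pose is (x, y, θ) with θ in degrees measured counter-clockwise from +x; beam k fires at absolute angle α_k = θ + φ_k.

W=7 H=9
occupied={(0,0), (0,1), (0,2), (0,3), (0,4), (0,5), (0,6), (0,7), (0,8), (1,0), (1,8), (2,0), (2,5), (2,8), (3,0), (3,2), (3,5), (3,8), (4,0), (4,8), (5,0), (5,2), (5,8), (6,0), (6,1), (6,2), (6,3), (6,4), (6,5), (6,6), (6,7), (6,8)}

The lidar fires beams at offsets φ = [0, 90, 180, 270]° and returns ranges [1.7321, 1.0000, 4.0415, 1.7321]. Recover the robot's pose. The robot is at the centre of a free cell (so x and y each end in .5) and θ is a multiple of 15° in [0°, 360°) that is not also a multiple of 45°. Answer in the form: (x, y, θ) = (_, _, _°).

Candidates: 31 free-cell centres × 16 headings = 496 poses. Raycast each; keep the one whose scan matches to 4 dp.
  (3.5, 4.5, 165°): beam 1 = 2.5882 ≠ 1.7321 ✗
  (1.5, 5.5, 60°): beam 1 = 2.8868 ≠ 1.7321 ✗
  (4.5, 3.5, 30°): beam 2 = 1.7321 ≠ 1.0000 ✗
  …
  (4.5, 4.5, 30°): r_1=1.7321, r_2=1.0000, r_3=4.0415, r_4=1.7321 — all match ✓
Unique over the lattice → pose = (4.5, 4.5, 30°).

(x, y, θ) = (4.5, 4.5, 30°)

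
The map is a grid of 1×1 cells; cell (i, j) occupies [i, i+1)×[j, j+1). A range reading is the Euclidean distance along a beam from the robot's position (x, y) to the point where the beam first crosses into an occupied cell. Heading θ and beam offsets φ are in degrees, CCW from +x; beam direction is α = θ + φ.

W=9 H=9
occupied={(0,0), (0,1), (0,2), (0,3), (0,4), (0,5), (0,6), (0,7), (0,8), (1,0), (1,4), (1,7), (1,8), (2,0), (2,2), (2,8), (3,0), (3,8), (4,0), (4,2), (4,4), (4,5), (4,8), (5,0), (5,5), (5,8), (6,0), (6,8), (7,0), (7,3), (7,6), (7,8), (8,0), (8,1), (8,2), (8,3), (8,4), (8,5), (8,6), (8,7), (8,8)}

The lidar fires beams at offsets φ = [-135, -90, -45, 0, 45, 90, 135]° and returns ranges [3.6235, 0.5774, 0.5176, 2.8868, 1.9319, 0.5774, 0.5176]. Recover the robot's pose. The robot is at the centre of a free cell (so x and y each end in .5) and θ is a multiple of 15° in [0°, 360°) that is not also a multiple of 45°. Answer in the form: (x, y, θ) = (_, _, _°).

(x, y, θ) = (4.5, 3.5, 150°)

Enumerate (i+0.5, j+0.5, θ) over the 40 free cells and 16 admissible headings. For each, cast all 7 beams and compare to the given ranges.
  (5.5, 1.5, 165°): beam 1 = 2.8868 ≠ 3.6235 ✗
  (6.5, 7.5, 30°): beam 1 = 1.9319 ≠ 3.6235 ✗
  (7.5, 4.5, 120°): beam 1 = 0.5176 ≠ 3.6235 ✗
  (6.5, 5.5, 15°): beam 1 = 3.0000 ≠ 3.6235 ✗
  …
  (4.5, 3.5, 150°): r_1=3.6235, r_2=0.5774, r_3=0.5176, r_4=2.8868, r_5=1.9319, r_6=0.5774, r_7=0.5176 — all match ✓
No second candidate reproduces the full scan.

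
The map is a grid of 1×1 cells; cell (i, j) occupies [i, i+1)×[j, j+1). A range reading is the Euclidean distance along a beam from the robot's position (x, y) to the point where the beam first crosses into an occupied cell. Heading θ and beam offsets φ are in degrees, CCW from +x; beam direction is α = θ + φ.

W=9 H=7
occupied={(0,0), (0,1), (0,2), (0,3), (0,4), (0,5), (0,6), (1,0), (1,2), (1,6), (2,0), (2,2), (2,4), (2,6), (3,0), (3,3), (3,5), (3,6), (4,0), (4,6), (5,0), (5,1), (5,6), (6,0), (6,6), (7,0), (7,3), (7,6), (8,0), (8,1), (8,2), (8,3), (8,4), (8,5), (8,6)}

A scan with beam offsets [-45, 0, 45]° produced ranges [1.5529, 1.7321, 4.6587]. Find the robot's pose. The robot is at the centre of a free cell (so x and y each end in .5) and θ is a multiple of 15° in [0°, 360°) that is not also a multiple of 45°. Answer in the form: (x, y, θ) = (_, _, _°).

Enumerate (i+0.5, j+0.5, θ) over the 28 free cells and 16 admissible headings. For each, cast all 3 beams and compare to the given ranges.
  (1.5, 5.5, 105°): beam 1 = 0.5774 ≠ 1.5529 ✗
  (4.5, 1.5, 255°): beam 1 = 1.0000 ≠ 1.5529 ✗
  (6.5, 5.5, 345°): beam 1 = 1.7321 ≠ 1.5529 ✗
  …
  (6.5, 1.5, 60°): r_1=1.5529, r_2=1.7321, r_3=4.6587 — all match ✓
Only this pose fits every beam.

(x, y, θ) = (6.5, 1.5, 60°)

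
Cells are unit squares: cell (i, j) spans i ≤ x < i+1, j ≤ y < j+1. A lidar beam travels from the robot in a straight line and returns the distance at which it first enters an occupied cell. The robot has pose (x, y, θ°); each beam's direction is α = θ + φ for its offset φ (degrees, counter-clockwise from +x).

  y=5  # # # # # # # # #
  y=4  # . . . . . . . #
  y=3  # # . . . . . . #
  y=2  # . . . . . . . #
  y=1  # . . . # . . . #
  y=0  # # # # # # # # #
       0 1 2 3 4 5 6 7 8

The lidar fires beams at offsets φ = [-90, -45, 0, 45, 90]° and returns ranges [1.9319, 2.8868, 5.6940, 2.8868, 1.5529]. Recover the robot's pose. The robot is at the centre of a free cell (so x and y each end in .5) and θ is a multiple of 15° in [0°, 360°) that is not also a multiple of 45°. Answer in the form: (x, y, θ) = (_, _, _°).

Enumerate (i+0.5, j+0.5, θ) over the 26 free cells and 16 admissible headings. For each, cast all 5 beams and compare to the given ranges.
  (1.5, 1.5, 330°): beam 1 = 0.5774 ≠ 1.9319 ✗
  (2.5, 1.5, 105°): beam 1 = 1.5529 ≠ 1.9319 ✗
  (1.5, 4.5, 150°): beam 1 = 0.5774 ≠ 1.9319 ✗
  …
  (7.5, 2.5, 165°): r_1=1.9319, r_2=2.8868, r_3=5.6940, r_4=2.8868, r_5=1.5529 — all match ✓
No second candidate reproduces the full scan.

(x, y, θ) = (7.5, 2.5, 165°)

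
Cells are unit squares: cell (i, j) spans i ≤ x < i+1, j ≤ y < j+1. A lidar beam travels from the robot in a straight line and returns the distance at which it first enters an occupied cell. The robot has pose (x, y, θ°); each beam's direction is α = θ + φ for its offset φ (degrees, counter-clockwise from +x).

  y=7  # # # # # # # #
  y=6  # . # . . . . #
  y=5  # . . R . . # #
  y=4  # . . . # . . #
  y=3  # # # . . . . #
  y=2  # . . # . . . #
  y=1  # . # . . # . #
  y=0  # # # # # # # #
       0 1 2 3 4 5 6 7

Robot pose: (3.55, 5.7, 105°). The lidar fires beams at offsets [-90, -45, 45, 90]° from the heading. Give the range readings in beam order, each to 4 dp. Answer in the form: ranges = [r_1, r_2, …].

ranges = [3.5717, 1.5011, 0.6351, 2.6400]

beam 1: φ=-90°, α=15°
  direction (0.9659, 0.2588); cell (3,5); t to first gridline: x 0.4659, y 1.1591 (then +1.0353 / +3.8637)
    (4,5) via x @ 0.4659
    (4,6) via y @ 1.1591
    (5,6) via x @ 1.5012
    (6,6) via x @ 2.5364
    (7,6) via x @ 3.5717  # hit
  → r_1 = 3.5717
beam 2: φ=-45°, α=60°
  direction (0.5000, 0.8660); cell (3,5); t to first gridline: x 0.9000, y 0.3464 (then +2.0000 / +1.1547)
    (3,6) via y @ 0.3464
    (4,6) via x @ 0.9000
    (4,7) via y @ 1.5011  # hit
  → r_2 = 1.5011
beam 3: φ=45°, α=150°
  direction (-0.8660, 0.5000); cell (3,5); t to first gridline: x 0.6351, y 0.6000 (then +1.1547 / +2.0000)
    (3,6) via y @ 0.6000
    (2,6) via x @ 0.6351  # hit
  → r_3 = 0.6351
beam 4: φ=90°, α=195°
  direction (-0.9659, -0.2588); cell (3,5); t to first gridline: x 0.5694, y 2.7046 (then +1.0353 / +3.8637)
    (2,5) via x @ 0.5694
    (1,5) via x @ 1.6047
    (0,5) via x @ 2.6400  # hit
  → r_4 = 2.6400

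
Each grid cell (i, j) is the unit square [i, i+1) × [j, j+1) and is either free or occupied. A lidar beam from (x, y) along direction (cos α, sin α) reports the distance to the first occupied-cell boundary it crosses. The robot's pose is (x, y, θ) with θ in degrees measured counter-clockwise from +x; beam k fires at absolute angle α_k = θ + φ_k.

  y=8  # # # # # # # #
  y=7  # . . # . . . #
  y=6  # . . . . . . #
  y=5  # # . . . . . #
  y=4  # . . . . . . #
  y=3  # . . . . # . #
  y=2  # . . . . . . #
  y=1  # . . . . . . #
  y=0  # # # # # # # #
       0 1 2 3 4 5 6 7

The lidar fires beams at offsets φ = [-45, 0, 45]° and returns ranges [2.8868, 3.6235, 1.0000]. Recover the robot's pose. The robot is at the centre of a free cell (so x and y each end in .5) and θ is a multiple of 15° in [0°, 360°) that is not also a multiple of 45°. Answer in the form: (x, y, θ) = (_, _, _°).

Candidates: 39 free-cell centres × 16 headings = 624 poses. Raycast each; keep the one whose scan matches to 4 dp.
  (6.5, 7.5, 120°): beam 1 = 0.5176 ≠ 2.8868 ✗
  (2.5, 2.5, 150°): beam 1 = 2.5882 ≠ 2.8868 ✗
  (3.5, 4.5, 60°): beam 1 = 3.6235 ≠ 2.8868 ✗
  (3.5, 5.5, 165°): beam 2 = 1.5529 ≠ 3.6235 ✗
  …
  (2.5, 4.5, 105°): r_1=2.8868, r_2=3.6235, r_3=1.0000 — all match ✓
Unique over the lattice → pose = (2.5, 4.5, 105°).

(x, y, θ) = (2.5, 4.5, 105°)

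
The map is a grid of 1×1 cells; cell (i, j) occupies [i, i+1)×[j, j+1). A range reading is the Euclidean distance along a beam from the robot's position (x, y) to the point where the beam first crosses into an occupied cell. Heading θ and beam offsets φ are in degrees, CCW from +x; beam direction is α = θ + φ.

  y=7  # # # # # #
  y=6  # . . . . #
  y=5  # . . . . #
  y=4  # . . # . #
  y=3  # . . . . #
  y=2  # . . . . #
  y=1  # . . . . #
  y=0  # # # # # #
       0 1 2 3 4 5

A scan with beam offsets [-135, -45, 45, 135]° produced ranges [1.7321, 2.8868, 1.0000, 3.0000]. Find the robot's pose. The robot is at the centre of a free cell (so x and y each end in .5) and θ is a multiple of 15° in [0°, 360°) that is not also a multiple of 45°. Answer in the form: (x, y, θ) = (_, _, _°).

Enumerate (i+0.5, j+0.5, θ) over the 23 free cells and 16 admissible headings. For each, cast all 4 beams and compare to the given ranges.
  (2.5, 5.5, 240°): beam 1 = 1.5529 ≠ 1.7321 ✗
  (3.5, 3.5, 150°): beam 1 = 1.5529 ≠ 1.7321 ✗
  (4.5, 6.5, 210°): beam 1 = 0.5176 ≠ 1.7321 ✗
  (2.5, 2.5, 345°): beam 2 = 1.7321 ≠ 2.8868 ✗
  …
  (2.5, 3.5, 345°): r_1=1.7321, r_2=2.8868, r_3=1.0000, r_4=3.0000 — all match ✓
Unique over the lattice → pose = (2.5, 3.5, 345°).

(x, y, θ) = (2.5, 3.5, 345°)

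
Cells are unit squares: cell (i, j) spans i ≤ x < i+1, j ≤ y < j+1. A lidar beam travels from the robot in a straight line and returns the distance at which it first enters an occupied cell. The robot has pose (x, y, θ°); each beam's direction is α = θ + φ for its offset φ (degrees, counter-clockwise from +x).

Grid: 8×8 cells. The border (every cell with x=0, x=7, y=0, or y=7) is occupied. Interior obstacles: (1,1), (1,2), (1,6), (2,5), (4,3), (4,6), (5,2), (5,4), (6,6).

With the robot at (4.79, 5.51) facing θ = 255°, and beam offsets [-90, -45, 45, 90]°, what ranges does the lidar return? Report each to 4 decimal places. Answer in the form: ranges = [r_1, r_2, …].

beam 1: φ=-90°, α=165°
  d=(-0.9659,0.2588)  start (4,5)  tX=0.8179 tY=1.8932  stride 1/|dx|=1.0353 1/|dy|=3.8637
    cross x-line → (3,5), t=0.8179
    cross x-line → (2,5), t=1.8531 (wall)
  → r_1 = 1.8531
beam 2: φ=-45°, α=210°
  d=(-0.8660,-0.5000)  start (4,5)  tX=0.9122 tY=1.0200  stride 1/|dx|=1.1547 1/|dy|=2.0000
    cross x-line → (3,5), t=0.9122
    cross y-line → (3,4), t=1.0200
    cross x-line → (2,4), t=2.0669
    cross y-line → (2,3), t=3.0200
    cross x-line → (1,3), t=3.2216
    cross x-line → (0,3), t=4.3763 (wall)
  → r_2 = 4.3763
beam 3: φ=45°, α=300°
  d=(0.5000,-0.8660)  start (4,5)  tX=0.4200 tY=0.5889  stride 1/|dx|=2.0000 1/|dy|=1.1547
    cross x-line → (5,5), t=0.4200
    cross y-line → (5,4), t=0.5889 (wall)
  → r_3 = 0.5889
beam 4: φ=90°, α=345°
  d=(0.9659,-0.2588)  start (4,5)  tX=0.2174 tY=1.9705  stride 1/|dx|=1.0353 1/|dy|=3.8637
    cross x-line → (5,5), t=0.2174
    cross x-line → (6,5), t=1.2527
    cross y-line → (6,4), t=1.9705
    cross x-line → (7,4), t=2.2880 (wall)
  → r_4 = 2.2880

ranges = [1.8531, 4.3763, 0.5889, 2.2880]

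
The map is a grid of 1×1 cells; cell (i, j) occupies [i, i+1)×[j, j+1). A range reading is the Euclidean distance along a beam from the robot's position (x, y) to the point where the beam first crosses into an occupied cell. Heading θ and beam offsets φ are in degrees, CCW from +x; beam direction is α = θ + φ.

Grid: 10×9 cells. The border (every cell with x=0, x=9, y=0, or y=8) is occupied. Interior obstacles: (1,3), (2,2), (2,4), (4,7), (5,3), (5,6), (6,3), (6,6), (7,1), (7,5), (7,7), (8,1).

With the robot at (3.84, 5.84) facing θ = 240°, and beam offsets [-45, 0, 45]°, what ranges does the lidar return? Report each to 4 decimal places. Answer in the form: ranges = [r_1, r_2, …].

beam 1: φ=-45°, α=195°
  cosα=-0.9659 sinα=-0.2588 | (3,5) | tMaxX 0.8696 tMaxY 3.2455 | tΔX 1.0353 tΔY 3.8637
    t=0.8696 [x] (2,5)
    t=1.9049 [x] (1,5)
    t=2.9402 [x] (0,5) — stop
  → r_1 = 2.9402
beam 2: φ=0°, α=240°
  cosα=-0.5000 sinα=-0.8660 | (3,5) | tMaxX 1.6800 tMaxY 0.9699 | tΔX 2.0000 tΔY 1.1547
    t=0.9699 [y] (3,4)
    t=1.6800 [x] (2,4) — stop
  → r_2 = 1.6800
beam 3: φ=45°, α=285°
  cosα=0.2588 sinα=-0.9659 | (3,5) | tMaxX 0.6182 tMaxY 0.8696 | tΔX 3.8637 tΔY 1.0353
    t=0.6182 [x] (4,5)
    t=0.8696 [y] (4,4)
    t=1.9049 [y] (4,3)
    t=2.9402 [y] (4,2)
    t=3.9755 [y] (4,1)
    t=4.4819 [x] (5,1)
    t=5.0107 [y] (5,0) — stop
  → r_3 = 5.0107

ranges = [2.9402, 1.6800, 5.0107]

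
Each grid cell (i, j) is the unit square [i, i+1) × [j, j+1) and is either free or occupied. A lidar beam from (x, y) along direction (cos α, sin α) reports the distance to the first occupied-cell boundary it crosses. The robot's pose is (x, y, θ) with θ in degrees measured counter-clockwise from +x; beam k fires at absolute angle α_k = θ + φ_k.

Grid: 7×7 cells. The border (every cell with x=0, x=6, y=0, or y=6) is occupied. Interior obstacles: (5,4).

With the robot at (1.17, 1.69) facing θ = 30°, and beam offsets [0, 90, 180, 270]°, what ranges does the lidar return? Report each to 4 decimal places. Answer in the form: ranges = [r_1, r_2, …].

ranges = [4.6200, 0.3400, 0.1963, 0.7967]

beam 1: φ=0°, α=30°
  cosα=0.8660 sinα=0.5000 | (1,1) | tMaxX 0.9584 tMaxY 0.6200 | tΔX 1.1547 tΔY 2.0000
    t=0.6200 [y] (1,2)
    t=0.9584 [x] (2,2)
    t=2.1131 [x] (3,2)
    t=2.6200 [y] (3,3)
    t=3.2678 [x] (4,3)
    t=4.4225 [x] (5,3)
    t=4.6200 [y] (5,4) — stop
  → r_1 = 4.6200
beam 2: φ=90°, α=120°
  cosα=-0.5000 sinα=0.8660 | (1,1) | tMaxX 0.3400 tMaxY 0.3580 | tΔX 2.0000 tΔY 1.1547
    t=0.3400 [x] (0,1) — stop
  → r_2 = 0.3400
beam 3: φ=180°, α=210°
  cosα=-0.8660 sinα=-0.5000 | (1,1) | tMaxX 0.1963 tMaxY 1.3800 | tΔX 1.1547 tΔY 2.0000
    t=0.1963 [x] (0,1) — stop
  → r_3 = 0.1963
beam 4: φ=270°, α=300°
  cosα=0.5000 sinα=-0.8660 | (1,1) | tMaxX 1.6600 tMaxY 0.7967 | tΔX 2.0000 tΔY 1.1547
    t=0.7967 [y] (1,0) — stop
  → r_4 = 0.7967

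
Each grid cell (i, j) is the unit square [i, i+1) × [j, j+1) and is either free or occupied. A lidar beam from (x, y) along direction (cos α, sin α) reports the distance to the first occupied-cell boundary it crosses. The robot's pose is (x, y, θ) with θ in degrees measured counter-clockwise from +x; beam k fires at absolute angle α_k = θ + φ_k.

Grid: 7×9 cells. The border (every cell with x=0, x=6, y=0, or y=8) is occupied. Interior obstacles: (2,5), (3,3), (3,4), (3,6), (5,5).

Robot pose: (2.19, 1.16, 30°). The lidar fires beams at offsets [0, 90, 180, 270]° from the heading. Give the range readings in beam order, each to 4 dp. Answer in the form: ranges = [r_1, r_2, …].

ranges = [4.3994, 2.3800, 0.3200, 0.1848]

beam 1: φ=0°, α=30°
  dir = (cos 30°, sin 30°) = (0.8660, 0.5000); from cell (2,1)
  next x-line at t=0.9353, next y-line at t=1.6800; Δt_x=1.1547, Δt_y=2.0000
    x: enter (3,1) at t=0.9353
    y: enter (3,2) at t=1.6800
    x: enter (4,2) at t=2.0900
    x: enter (5,2) at t=3.2447
    y: enter (5,3) at t=3.6800
    x: enter (6,3) at t=4.3994 ← occupied
  → r_1 = 4.3994
beam 2: φ=90°, α=120°
  dir = (cos 120°, sin 120°) = (-0.5000, 0.8660); from cell (2,1)
  next x-line at t=0.3800, next y-line at t=0.9699; Δt_x=2.0000, Δt_y=1.1547
    x: enter (1,1) at t=0.3800
    y: enter (1,2) at t=0.9699
    y: enter (1,3) at t=2.1246
    x: enter (0,3) at t=2.3800 ← occupied
  → r_2 = 2.3800
beam 3: φ=180°, α=210°
  dir = (cos 210°, sin 210°) = (-0.8660, -0.5000); from cell (2,1)
  next x-line at t=0.2194, next y-line at t=0.3200; Δt_x=1.1547, Δt_y=2.0000
    x: enter (1,1) at t=0.2194
    y: enter (1,0) at t=0.3200 ← occupied
  → r_3 = 0.3200
beam 4: φ=270°, α=300°
  dir = (cos 300°, sin 300°) = (0.5000, -0.8660); from cell (2,1)
  next x-line at t=1.6200, next y-line at t=0.1848; Δt_x=2.0000, Δt_y=1.1547
    y: enter (2,0) at t=0.1848 ← occupied
  → r_4 = 0.1848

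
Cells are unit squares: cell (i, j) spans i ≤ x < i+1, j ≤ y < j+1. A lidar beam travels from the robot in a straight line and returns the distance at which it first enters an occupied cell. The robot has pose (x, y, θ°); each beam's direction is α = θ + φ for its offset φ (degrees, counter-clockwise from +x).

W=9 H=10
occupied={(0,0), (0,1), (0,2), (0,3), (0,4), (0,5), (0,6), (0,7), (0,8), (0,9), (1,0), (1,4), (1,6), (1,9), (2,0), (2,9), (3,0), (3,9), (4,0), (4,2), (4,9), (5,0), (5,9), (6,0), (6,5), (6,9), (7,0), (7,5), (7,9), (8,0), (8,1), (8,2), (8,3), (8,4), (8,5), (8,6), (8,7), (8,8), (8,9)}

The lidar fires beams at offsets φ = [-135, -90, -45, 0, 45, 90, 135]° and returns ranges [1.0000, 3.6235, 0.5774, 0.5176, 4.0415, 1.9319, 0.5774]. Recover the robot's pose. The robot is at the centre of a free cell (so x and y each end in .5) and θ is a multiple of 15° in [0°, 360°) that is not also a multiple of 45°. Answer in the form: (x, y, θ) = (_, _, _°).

(x, y, θ) = (4.5, 1.5, 105°)

The pose lattice has 51·16 = 816 candidates. Test each by forward raycasting.
  (1.5, 5.5, 150°): beam 1 = 6.7293 ≠ 1.0000 ✗
  (6.5, 3.5, 165°): beam 1 = 1.7321 ≠ 1.0000 ✗
  (2.5, 4.5, 300°): beam 1 = 0.5176 ≠ 1.0000 ✗
  (2.5, 6.5, 60°): beam 1 = 5.6940 ≠ 1.0000 ✗
  (3.5, 8.5, 330°): beam 1 = 2.5882 ≠ 1.0000 ✗
  …
  (4.5, 1.5, 105°): r_1=1.0000, r_2=3.6235, r_3=0.5774, r_4=0.5176, r_5=4.0415, r_6=1.9319, r_7=0.5774 — all match ✓
Unique over the lattice → pose = (4.5, 1.5, 105°).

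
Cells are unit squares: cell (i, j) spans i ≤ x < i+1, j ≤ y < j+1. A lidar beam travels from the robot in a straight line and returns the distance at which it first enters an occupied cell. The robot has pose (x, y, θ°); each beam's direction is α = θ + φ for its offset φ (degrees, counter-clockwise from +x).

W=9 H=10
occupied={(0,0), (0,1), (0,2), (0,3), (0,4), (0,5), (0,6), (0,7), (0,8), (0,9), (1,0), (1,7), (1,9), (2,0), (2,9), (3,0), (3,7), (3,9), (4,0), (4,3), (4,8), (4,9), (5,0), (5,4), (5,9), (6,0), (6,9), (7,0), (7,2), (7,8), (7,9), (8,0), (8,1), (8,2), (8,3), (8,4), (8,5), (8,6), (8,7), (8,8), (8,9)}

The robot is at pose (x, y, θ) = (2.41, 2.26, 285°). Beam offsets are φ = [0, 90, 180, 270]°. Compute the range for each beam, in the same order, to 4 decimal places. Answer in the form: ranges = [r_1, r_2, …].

ranges = [1.3044, 5.7872, 4.9072, 1.4597]

beam 1: φ=0°, α=285°
  direction (0.2588, -0.9659); cell (2,2); t to first gridline: x 2.2796, y 0.2692 (then +3.8637 / +1.0353)
    (2,1) via y @ 0.2692
    (2,0) via y @ 1.3044  # hit
  → r_1 = 1.3044
beam 2: φ=90°, α=15°
  direction (0.9659, 0.2588); cell (2,2); t to first gridline: x 0.6108, y 2.8591 (then +1.0353 / +3.8637)
    (3,2) via x @ 0.6108
    (4,2) via x @ 1.6461
    (5,2) via x @ 2.6814
    (5,3) via y @ 2.8591
    (6,3) via x @ 3.7166
    (7,3) via x @ 4.7519
    (8,3) via x @ 5.7872  # hit
  → r_2 = 5.7872
beam 3: φ=180°, α=105°
  direction (-0.2588, 0.9659); cell (2,2); t to first gridline: x 1.5841, y 0.7661 (then +3.8637 / +1.0353)
    (2,3) via y @ 0.7661
    (1,3) via x @ 1.5841
    (1,4) via y @ 1.8014
    (1,5) via y @ 2.8367
    (1,6) via y @ 3.8719
    (1,7) via y @ 4.9072  # hit
  → r_3 = 4.9072
beam 4: φ=270°, α=195°
  direction (-0.9659, -0.2588); cell (2,2); t to first gridline: x 0.4245, y 1.0046 (then +1.0353 / +3.8637)
    (1,2) via x @ 0.4245
    (1,1) via y @ 1.0046
    (0,1) via x @ 1.4597  # hit
  → r_4 = 1.4597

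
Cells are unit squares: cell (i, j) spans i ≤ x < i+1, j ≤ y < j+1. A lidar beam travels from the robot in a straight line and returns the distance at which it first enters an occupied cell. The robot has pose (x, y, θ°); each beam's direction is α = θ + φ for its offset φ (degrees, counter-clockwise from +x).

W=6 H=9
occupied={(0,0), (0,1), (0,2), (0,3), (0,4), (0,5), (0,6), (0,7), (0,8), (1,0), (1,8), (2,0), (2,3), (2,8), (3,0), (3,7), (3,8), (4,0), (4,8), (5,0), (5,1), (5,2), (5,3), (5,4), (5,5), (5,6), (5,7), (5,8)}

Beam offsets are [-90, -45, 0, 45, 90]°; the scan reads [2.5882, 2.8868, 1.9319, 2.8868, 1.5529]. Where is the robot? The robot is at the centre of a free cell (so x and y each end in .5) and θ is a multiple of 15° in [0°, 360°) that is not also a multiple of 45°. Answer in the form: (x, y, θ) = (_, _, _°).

Candidates: 26 free-cell centres × 16 headings = 416 poses. Raycast each; keep the one whose scan matches to 4 dp.
  (4.5, 6.5, 75°): beam 1 = 0.5176 ≠ 2.5882 ✗
  (1.5, 6.5, 285°): beam 1 = 0.5176 ≠ 2.5882 ✗
  (2.5, 4.5, 345°): beam 1 = 0.5176 ≠ 2.5882 ✗
  …
  (2.5, 5.5, 75°): r_1=2.5882, r_2=2.8868, r_3=1.9319, r_4=2.8868, r_5=1.5529 — all match ✓
No second candidate reproduces the full scan.

(x, y, θ) = (2.5, 5.5, 75°)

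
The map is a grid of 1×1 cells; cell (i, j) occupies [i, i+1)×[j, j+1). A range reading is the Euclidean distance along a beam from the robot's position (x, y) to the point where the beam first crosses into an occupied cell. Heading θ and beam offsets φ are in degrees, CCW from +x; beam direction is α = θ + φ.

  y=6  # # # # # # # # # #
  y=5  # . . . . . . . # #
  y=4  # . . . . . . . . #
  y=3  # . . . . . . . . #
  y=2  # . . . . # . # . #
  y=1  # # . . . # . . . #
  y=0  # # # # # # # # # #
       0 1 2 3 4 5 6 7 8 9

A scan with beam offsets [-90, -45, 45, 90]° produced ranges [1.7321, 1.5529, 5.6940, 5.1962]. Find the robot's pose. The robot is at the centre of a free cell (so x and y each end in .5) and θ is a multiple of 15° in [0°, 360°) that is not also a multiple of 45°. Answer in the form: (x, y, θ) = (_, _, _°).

(x, y, θ) = (6.5, 4.5, 120°)

Enumerate (i+0.5, j+0.5, θ) over the 35 free cells and 16 admissible headings. For each, cast all 4 beams and compare to the given ranges.
  (2.5, 2.5, 345°): beam 1 = 1.5529 ≠ 1.7321 ✗
  (7.5, 1.5, 195°): beam 1 = 0.5176 ≠ 1.7321 ✗
  (8.5, 1.5, 165°): beam 1 = 1.9319 ≠ 1.7321 ✗
  (6.5, 2.5, 195°): beam 1 = 3.6235 ≠ 1.7321 ✗
  …
  (6.5, 4.5, 120°): r_1=1.7321, r_2=1.5529, r_3=5.6940, r_4=5.1962 — all match ✓
Unique over the lattice → pose = (6.5, 4.5, 120°).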